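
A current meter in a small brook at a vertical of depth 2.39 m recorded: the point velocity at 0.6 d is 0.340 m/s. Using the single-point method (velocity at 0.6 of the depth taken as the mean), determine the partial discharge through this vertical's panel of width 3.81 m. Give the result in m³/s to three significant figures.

3.10 m³/s

v̄ = v₀.₆ = 0.340 m/s
q = v̄ × d × w = 0.3400 × 2.39 × 3.81 = 3.096 m³/s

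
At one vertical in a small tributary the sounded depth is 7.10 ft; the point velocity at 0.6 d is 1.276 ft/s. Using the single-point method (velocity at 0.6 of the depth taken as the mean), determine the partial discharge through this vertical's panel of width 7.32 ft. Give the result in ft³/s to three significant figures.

66.3 ft³/s

v̄ = v₀.₆ = 1.276 ft/s
q = v̄ × d × w = 1.276 × 7.10 × 7.32 = 66.32 ft³/s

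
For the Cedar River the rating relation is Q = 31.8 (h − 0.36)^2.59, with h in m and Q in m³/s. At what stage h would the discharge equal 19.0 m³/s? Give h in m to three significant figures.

h − h₀ = (Q/C)^(1/b) = (19.0/31.8)^(1/2.59) = 0.8197 m
h = 0.36 + 0.8197 = 1.180 m

1.18 m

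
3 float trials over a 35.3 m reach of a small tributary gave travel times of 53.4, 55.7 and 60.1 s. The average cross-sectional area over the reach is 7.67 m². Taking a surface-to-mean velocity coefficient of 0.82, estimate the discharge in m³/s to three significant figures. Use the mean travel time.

t̄ = (53.4 + 55.7 + 60.1) / 3 = 56.4 s
v_surface = L / t̄ = 35.3 / 56.4 = 0.6259 m/s
v_mean = 0.82 × 0.6259 = 0.5132 m/s
Q = A × v_mean = 7.67 × 0.5132 = 3.936 m³/s

3.94 m³/s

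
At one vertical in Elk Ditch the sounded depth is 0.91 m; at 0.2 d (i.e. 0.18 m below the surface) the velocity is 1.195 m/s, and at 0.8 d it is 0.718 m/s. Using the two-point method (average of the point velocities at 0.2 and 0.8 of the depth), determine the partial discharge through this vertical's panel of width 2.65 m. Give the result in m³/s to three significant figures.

v̄ = (1.195 + 0.718) / 2 = 0.9565 m/s
q = v̄ × d × w = 0.9565 × 0.91 × 2.65 = 2.307 m³/s

2.31 m³/s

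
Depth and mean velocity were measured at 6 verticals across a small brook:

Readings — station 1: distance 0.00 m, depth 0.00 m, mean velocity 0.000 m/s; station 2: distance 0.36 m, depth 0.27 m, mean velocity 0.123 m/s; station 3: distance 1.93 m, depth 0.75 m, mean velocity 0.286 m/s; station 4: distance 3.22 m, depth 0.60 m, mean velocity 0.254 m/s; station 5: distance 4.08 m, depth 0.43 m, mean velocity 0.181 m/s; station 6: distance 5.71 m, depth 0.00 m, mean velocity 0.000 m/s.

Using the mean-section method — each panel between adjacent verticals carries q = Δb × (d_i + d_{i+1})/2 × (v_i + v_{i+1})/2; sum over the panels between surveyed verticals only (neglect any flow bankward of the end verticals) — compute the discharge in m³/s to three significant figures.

Panel 1-2: Δb = 0.36 m, d̄ = (0.00+0.27)/2 = 0.135, v̄ = (0.000+0.123)/2 = 0.0615 → q = 0.36×0.135×0.0615 = 0.002989 m³/s
Panel 2-3: Δb = 1.57 m, d̄ = (0.27+0.75)/2 = 0.51, v̄ = (0.123+0.286)/2 = 0.2045 → q = 1.57×0.51×0.2045 = 0.1637 m³/s
Panel 3-4: Δb = 1.29 m, d̄ = (0.75+0.60)/2 = 0.675, v̄ = (0.286+0.254)/2 = 0.27 → q = 1.29×0.675×0.27 = 0.2351 m³/s
Panel 4-5: Δb = 0.86 m, d̄ = (0.60+0.43)/2 = 0.515, v̄ = (0.254+0.181)/2 = 0.2175 → q = 0.86×0.515×0.2175 = 0.09633 m³/s
Panel 5-6: Δb = 1.63 m, d̄ = (0.43+0.00)/2 = 0.215, v̄ = (0.181+0.000)/2 = 0.0905 → q = 1.63×0.215×0.0905 = 0.03172 m³/s
Q = Σ q = 0.5299 m³/s

0.530 m³/s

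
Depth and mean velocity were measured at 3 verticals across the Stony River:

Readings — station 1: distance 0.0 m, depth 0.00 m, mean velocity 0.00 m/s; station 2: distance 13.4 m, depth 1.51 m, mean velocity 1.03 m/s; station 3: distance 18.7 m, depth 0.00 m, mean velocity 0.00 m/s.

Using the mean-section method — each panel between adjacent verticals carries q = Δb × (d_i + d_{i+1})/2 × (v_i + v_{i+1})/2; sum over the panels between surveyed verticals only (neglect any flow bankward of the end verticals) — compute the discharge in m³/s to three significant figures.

Panel 1-2: Δb = 13.4 m, d̄ = (0.00+1.51)/2 = 0.755, v̄ = (0.00+1.03)/2 = 0.515 → q = 13.4×0.755×0.515 = 5.210 m³/s
Panel 2-3: Δb = 5.3 m, d̄ = (1.51+0.00)/2 = 0.755, v̄ = (1.03+0.00)/2 = 0.515 → q = 5.3×0.755×0.515 = 2.061 m³/s
Q = Σ q = 7.271 m³/s

7.27 m³/s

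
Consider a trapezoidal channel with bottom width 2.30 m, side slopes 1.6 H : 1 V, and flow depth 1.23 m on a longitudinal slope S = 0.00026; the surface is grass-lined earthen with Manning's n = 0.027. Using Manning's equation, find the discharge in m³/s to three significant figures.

A = (b + z·y)·y = (2.30 + 1.6×1.23)×1.23 = 5.250 m²
P = b + 2y√(1+z²) = 2.30 + 2×1.23×√(1+1.6²) = 6.942 m
R = A/P = 5.250/6.942 = 0.7563 m
Q = (1/n)·A·R^(2/3)·S^(1/2) = (1/0.027) × 5.250 × 0.7563^(2/3) × 0.00026^(1/2) = 2.602 m³/s

2.60 m³/s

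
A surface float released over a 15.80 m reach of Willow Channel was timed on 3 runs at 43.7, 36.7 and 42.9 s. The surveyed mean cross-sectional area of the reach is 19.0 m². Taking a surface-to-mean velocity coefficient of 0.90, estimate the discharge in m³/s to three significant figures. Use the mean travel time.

6.57 m³/s

t̄ = (43.7 + 36.7 + 42.9) / 3 = 41.1 s
v_surface = L / t̄ = 15.80 / 41.1 = 0.3844 m/s
v_mean = 0.90 × 0.3844 = 0.3460 m/s
Q = A × v_mean = 19.0 × 0.3460 = 6.574 m³/s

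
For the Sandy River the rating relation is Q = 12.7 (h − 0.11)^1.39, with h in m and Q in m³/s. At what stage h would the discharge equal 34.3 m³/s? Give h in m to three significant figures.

2.15 m

h − h₀ = (Q/C)^(1/b) = (34.3/12.7)^(1/1.39) = 2.044 m
h = 0.11 + 2.044 = 2.154 m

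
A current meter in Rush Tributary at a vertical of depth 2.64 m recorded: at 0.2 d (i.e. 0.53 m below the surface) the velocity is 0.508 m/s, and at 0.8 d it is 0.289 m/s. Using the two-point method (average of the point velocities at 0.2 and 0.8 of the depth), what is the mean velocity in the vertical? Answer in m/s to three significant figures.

0.399 m/s

v̄ = (0.508 + 0.289) / 2 = 0.3985 m/s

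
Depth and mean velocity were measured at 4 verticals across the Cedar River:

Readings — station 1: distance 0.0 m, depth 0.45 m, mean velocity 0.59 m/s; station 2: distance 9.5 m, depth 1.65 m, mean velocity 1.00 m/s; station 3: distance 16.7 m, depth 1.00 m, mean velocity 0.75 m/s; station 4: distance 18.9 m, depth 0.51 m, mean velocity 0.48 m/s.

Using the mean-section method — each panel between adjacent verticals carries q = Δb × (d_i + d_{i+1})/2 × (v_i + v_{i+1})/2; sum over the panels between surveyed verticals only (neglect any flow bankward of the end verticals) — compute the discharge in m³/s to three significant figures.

Panel 1-2: Δb = 9.5 m, d̄ = (0.45+1.65)/2 = 1.05, v̄ = (0.59+1.00)/2 = 0.795 → q = 9.5×1.05×0.795 = 7.930 m³/s
Panel 2-3: Δb = 7.2 m, d̄ = (1.65+1.00)/2 = 1.325, v̄ = (1.00+0.75)/2 = 0.875 → q = 7.2×1.325×0.875 = 8.348 m³/s
Panel 3-4: Δb = 2.2 m, d̄ = (1.00+0.51)/2 = 0.755, v̄ = (0.75+0.48)/2 = 0.615 → q = 2.2×0.755×0.615 = 1.022 m³/s
Q = Σ q = 17.30 m³/s

17.3 m³/s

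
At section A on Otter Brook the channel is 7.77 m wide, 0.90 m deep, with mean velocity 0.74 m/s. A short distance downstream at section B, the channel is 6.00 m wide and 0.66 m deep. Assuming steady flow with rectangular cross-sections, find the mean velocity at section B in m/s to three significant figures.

Q = A₁V₁ = (7.77×0.90) × 0.74 = 5.175 m³/s
A₂ = 6.00 × 0.66 = 3.960 m²
V₂ = Q/A₂ = 5.175/3.960 = 1.307 m/s

1.31 m/s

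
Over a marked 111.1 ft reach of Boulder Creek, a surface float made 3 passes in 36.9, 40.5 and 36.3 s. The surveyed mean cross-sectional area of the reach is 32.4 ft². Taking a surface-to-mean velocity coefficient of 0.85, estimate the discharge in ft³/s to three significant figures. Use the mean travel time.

80.7 ft³/s

t̄ = (36.9 + 40.5 + 36.3) / 3 = 37.9 s
v_surface = L / t̄ = 111.1 / 37.9 = 2.931 ft/s
v_mean = 0.85 × 2.931 = 2.492 ft/s
Q = A × v_mean = 32.4 × 2.492 = 80.73 ft³/s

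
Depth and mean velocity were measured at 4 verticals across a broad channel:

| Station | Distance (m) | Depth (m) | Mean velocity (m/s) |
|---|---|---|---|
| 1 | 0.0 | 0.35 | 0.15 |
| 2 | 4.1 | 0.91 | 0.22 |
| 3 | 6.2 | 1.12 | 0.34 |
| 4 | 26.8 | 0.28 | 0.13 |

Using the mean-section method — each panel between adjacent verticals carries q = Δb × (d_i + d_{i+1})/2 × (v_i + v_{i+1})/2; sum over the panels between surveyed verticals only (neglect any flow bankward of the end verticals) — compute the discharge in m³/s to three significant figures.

4.46 m³/s

Panel 1-2: Δb = 4.1 m, d̄ = (0.35+0.91)/2 = 0.63, v̄ = (0.15+0.22)/2 = 0.185 → q = 4.1×0.63×0.185 = 0.4779 m³/s
Panel 2-3: Δb = 2.1 m, d̄ = (0.91+1.12)/2 = 1.015, v̄ = (0.22+0.34)/2 = 0.28 → q = 2.1×1.015×0.28 = 0.5968 m³/s
Panel 3-4: Δb = 20.6 m, d̄ = (1.12+0.28)/2 = 0.7, v̄ = (0.34+0.13)/2 = 0.235 → q = 20.6×0.7×0.235 = 3.389 m³/s
Q = Σ q = 4.463 m³/s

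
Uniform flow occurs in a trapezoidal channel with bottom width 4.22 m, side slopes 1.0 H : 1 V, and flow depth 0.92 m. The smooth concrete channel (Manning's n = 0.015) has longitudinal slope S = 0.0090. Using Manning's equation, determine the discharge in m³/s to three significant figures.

A = (b + z·y)·y = (4.22 + 1.0×0.92)×0.92 = 4.729 m²
P = b + 2y√(1+z²) = 4.22 + 2×0.92×√(1+1.0²) = 6.822 m
R = A/P = 4.729/6.822 = 0.6932 m
Q = (1/n)·A·R^(2/3)·S^(1/2) = (1/0.015) × 4.729 × 0.6932^(2/3) × 0.0090^(1/2) = 23.42 m³/s

23.4 m³/s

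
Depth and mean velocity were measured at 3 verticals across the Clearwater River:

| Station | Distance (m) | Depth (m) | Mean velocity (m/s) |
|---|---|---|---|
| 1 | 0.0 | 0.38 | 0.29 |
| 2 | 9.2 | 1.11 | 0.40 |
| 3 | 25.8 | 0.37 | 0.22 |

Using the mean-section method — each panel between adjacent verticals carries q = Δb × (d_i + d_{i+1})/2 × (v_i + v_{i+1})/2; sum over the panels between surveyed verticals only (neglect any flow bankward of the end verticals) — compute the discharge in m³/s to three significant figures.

Panel 1-2: Δb = 9.2 m, d̄ = (0.38+1.11)/2 = 0.745, v̄ = (0.29+0.40)/2 = 0.345 → q = 9.2×0.745×0.345 = 2.365 m³/s
Panel 2-3: Δb = 16.6 m, d̄ = (1.11+0.37)/2 = 0.74, v̄ = (0.40+0.22)/2 = 0.31 → q = 16.6×0.74×0.31 = 3.808 m³/s
Q = Σ q = 6.173 m³/s

6.17 m³/s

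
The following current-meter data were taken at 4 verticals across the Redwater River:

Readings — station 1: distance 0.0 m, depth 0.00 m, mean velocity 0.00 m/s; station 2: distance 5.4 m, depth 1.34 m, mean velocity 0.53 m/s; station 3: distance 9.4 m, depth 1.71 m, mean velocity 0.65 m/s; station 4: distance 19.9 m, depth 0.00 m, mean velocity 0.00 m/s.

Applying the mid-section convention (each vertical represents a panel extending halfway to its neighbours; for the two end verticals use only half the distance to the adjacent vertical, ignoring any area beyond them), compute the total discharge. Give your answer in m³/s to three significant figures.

w_2 = (9.4 − 0.0)/2 = 4.7 m; q_2 = 0.53 × 1.34 × 4.7 = 3.338 m³/s
w_3 = (19.9 − 5.4)/2 = 7.25 m; q_3 = 0.65 × 1.71 × 7.25 = 8.058 m³/s
Stations 1, 4 contribute zero (depth or velocity is 0).
Q = Σ qᵢ = 11.40 m³/s

11.4 m³/s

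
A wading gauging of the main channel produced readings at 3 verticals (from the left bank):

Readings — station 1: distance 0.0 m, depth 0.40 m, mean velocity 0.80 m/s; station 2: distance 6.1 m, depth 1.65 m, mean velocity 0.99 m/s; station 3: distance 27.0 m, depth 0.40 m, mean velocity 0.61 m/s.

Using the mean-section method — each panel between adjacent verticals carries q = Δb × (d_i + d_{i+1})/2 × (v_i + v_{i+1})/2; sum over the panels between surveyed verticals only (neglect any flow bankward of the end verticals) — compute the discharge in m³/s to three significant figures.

Panel 1-2: Δb = 6.1 m, d̄ = (0.40+1.65)/2 = 1.025, v̄ = (0.80+0.99)/2 = 0.895 → q = 6.1×1.025×0.895 = 5.596 m³/s
Panel 2-3: Δb = 20.9 m, d̄ = (1.65+0.40)/2 = 1.025, v̄ = (0.99+0.61)/2 = 0.8 → q = 20.9×1.025×0.8 = 17.14 m³/s
Q = Σ q = 22.73 m³/s

22.7 m³/s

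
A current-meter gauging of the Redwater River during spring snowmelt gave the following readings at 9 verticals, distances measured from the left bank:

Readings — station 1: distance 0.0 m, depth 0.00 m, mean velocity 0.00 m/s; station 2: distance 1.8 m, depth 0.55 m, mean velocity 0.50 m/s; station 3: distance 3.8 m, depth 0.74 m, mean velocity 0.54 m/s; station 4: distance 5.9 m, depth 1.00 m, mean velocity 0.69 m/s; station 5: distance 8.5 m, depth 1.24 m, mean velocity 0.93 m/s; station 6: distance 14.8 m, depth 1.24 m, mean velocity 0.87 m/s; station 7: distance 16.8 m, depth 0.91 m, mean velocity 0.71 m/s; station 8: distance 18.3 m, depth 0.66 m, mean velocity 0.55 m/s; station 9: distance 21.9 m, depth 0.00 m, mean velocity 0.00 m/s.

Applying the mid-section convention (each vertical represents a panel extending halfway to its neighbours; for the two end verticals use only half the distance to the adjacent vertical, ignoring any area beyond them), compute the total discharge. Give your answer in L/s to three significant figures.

w_2 = (3.8 − 0.0)/2 = 1.9 m; q_2 = 0.50 × 0.55 × 1.9 = 0.5225 m³/s
w_3 = (5.9 − 1.8)/2 = 2.05 m; q_3 = 0.54 × 0.74 × 2.05 = 0.8192 m³/s
w_4 = (8.5 − 3.8)/2 = 2.35 m; q_4 = 0.69 × 1.00 × 2.35 = 1.622 m³/s
w_5 = (14.8 − 5.9)/2 = 4.45 m; q_5 = 0.93 × 1.24 × 4.45 = 5.132 m³/s
w_6 = (16.8 − 8.5)/2 = 4.15 m; q_6 = 0.87 × 1.24 × 4.15 = 4.477 m³/s
w_7 = (18.3 − 14.8)/2 = 1.75 m; q_7 = 0.71 × 0.91 × 1.75 = 1.131 m³/s
w_8 = (21.9 − 16.8)/2 = 2.55 m; q_8 = 0.55 × 0.66 × 2.55 = 0.9257 m³/s
Stations 1, 9 contribute zero (depth or velocity is 0).
Q = Σ qᵢ = 14.63 m³/s
= 14.63 × 1000 = 14630 L/s

14600 L/s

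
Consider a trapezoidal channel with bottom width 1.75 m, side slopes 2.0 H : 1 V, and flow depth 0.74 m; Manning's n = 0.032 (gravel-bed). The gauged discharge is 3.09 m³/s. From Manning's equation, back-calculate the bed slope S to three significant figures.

A = (b + z·y)·y = (1.75 + 2.0×0.74)×0.74 = 2.390 m²
P = b + 2y√(1+z²) = 1.75 + 2×0.74×√(1+2.0²) = 5.059 m
R = A/P = 2.390/5.059 = 0.4724 m
S = (Q·n / (1·A·R^(2/3)))² = (3.09×0.032 / (1×2.390×0.6066))² = 0.004651

0.00465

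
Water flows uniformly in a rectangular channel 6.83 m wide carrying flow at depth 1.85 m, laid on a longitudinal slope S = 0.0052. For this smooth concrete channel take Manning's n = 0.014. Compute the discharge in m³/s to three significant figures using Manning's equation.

73.5 m³/s

A = b·y = 6.83 × 1.85 = 12.64 m²
P = b + 2y = 6.83 + 2×1.85 = 10.53 m
R = A/P = 12.64/10.53 = 1.200 m
Q = (1/n)·A·R^(2/3)·S^(1/2) = (1/0.014) × 12.64 × 1.200^(2/3) × 0.0052^(1/2) = 73.49 m³/s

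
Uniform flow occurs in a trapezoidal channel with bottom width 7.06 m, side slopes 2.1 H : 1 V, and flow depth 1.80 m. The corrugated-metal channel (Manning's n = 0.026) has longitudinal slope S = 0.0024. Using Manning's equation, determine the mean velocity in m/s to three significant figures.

A = (b + z·y)·y = (7.06 + 2.1×1.80)×1.80 = 19.51 m²
P = b + 2y√(1+z²) = 7.06 + 2×1.80×√(1+2.1²) = 15.43 m
R = A/P = 19.51/15.43 = 1.264 m
Q = (1/n)·A·R^(2/3)·S^(1/2) = (1/0.026) × 19.51 × 1.264^(2/3) × 0.0024^(1/2) = 42.99 m³/s
V = Q/A = 42.99/19.51 = 2.203 m/s

2.20 m/s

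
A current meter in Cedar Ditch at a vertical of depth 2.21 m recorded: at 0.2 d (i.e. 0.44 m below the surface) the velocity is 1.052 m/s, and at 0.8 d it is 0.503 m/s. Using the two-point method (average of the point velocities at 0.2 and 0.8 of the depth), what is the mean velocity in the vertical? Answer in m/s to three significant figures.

v̄ = (1.052 + 0.503) / 2 = 0.7775 m/s

0.778 m/s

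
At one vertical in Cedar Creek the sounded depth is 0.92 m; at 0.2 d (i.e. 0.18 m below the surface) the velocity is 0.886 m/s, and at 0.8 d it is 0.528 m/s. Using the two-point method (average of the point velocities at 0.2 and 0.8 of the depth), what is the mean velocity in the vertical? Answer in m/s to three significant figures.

v̄ = (0.886 + 0.528) / 2 = 0.7070 m/s

0.707 m/s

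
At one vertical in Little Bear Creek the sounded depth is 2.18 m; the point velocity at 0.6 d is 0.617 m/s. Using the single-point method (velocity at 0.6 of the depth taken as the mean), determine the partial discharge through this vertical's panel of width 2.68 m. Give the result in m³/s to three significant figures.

v̄ = v₀.₆ = 0.617 m/s
q = v̄ × d × w = 0.6170 × 2.18 × 2.68 = 3.605 m³/s

3.60 m³/s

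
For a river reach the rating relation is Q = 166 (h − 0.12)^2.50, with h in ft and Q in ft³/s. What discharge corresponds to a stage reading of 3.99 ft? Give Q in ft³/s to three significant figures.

4890 ft³/s

Q = 166 × (3.99 − 0.12)^2.50 = 166 × 3.87^2.50 = 4891 ft³/s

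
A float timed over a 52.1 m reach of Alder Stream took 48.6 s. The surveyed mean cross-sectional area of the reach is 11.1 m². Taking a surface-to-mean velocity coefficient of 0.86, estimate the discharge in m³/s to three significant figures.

10.2 m³/s

v_surface = L / t̄ = 52.1 / 48.6 = 1.072 m/s
v_mean = 0.86 × 1.072 = 0.9219 m/s
Q = A × v_mean = 11.1 × 0.9219 = 10.23 m³/s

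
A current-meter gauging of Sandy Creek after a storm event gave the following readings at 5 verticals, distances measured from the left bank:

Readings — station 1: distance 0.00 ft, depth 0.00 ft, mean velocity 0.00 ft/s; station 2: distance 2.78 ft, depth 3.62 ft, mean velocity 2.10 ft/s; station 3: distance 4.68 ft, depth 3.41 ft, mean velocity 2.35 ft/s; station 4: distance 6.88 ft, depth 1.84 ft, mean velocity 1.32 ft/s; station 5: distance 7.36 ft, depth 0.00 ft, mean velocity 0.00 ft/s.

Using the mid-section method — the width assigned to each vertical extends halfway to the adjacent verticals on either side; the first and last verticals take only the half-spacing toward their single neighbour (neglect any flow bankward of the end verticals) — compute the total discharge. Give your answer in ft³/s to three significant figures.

w_2 = (4.68 − 0.00)/2 = 2.34 ft; q_2 = 2.10 × 3.62 × 2.34 = 17.79 ft³/s
w_3 = (6.88 − 2.78)/2 = 2.05 ft; q_3 = 2.35 × 3.41 × 2.05 = 16.43 ft³/s
w_4 = (7.36 − 4.68)/2 = 1.34 ft; q_4 = 1.32 × 1.84 × 1.34 = 3.255 ft³/s
Stations 1, 5 contribute zero (depth or velocity is 0).
Q = Σ qᵢ = 37.47 ft³/s

37.5 ft³/s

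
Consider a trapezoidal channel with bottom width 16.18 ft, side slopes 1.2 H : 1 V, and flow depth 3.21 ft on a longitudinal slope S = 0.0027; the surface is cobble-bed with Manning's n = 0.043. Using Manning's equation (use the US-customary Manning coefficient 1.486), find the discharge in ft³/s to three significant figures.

210 ft³/s

A = (b + z·y)·y = (16.18 + 1.2×3.21)×3.21 = 64.30 ft²
P = b + 2y√(1+z²) = 16.18 + 2×3.21×√(1+1.2²) = 26.21 ft
R = A/P = 64.30/26.21 = 2.454 ft
Q = (1.486/n)·A·R^(2/3)·S^(1/2) = (1.486/0.043) × 64.30 × 2.454^(2/3) × 0.0027^(1/2) = 210.0 ft³/s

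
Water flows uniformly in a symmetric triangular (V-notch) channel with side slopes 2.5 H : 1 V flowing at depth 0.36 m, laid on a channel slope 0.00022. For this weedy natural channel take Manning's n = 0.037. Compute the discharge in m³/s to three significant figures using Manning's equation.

A = z·y² = 2.5×0.36² = 0.3240 m²
P = 2y√(1+z²) = 2×0.36×√(1+2.5²) = 1.939 m
R = A/P = 0.3240/1.939 = 0.1671 m
Q = (1/n)·A·R^(2/3)·S^(1/2) = (1/0.037) × 0.3240 × 0.1671^(2/3) × 0.00022^(1/2) = 0.03941 m³/s

0.0394 m³/s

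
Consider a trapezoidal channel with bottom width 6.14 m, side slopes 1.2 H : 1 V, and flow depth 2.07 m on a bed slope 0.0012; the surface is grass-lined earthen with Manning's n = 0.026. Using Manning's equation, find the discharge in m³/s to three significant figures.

A = (b + z·y)·y = (6.14 + 1.2×2.07)×2.07 = 17.85 m²
P = b + 2y√(1+z²) = 6.14 + 2×2.07×√(1+1.2²) = 12.61 m
R = A/P = 17.85/12.61 = 1.416 m
Q = (1/n)·A·R^(2/3)·S^(1/2) = (1/0.026) × 17.85 × 1.416^(2/3) × 0.0012^(1/2) = 29.99 m³/s

30.0 m³/s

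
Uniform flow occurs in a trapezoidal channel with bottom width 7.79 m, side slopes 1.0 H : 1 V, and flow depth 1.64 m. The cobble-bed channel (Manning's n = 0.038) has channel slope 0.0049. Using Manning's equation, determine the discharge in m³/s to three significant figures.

A = (b + z·y)·y = (7.79 + 1.0×1.64)×1.64 = 15.47 m²
P = b + 2y√(1+z²) = 7.79 + 2×1.64×√(1+1.0²) = 12.43 m
R = A/P = 15.47/12.43 = 1.244 m
Q = (1/n)·A·R^(2/3)·S^(1/2) = (1/0.038) × 15.47 × 1.244^(2/3) × 0.0049^(1/2) = 32.96 m³/s

33.0 m³/s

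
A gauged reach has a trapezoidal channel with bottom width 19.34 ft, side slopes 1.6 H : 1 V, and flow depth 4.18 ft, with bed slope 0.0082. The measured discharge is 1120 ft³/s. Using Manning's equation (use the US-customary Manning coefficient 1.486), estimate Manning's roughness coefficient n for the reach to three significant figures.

A = (b + z·y)·y = (19.34 + 1.6×4.18)×4.18 = 108.8 ft²
P = b + 2y√(1+z²) = 19.34 + 2×4.18×√(1+1.6²) = 35.11 ft
R = A/P = 108.8/35.11 = 3.098 ft
n = (1.486/Q)·A·R^(2/3)·S^(1/2) = (1.486/1120) × 108.8 × 2.125 × 0.09055 = 0.02778

0.0278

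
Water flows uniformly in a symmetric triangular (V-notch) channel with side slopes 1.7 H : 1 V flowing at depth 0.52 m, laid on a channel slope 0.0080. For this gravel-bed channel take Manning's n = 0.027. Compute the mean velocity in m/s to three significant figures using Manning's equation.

A = z·y² = 1.7×0.52² = 0.4597 m²
P = 2y√(1+z²) = 2×0.52×√(1+1.7²) = 2.051 m
R = A/P = 0.4597/2.051 = 0.2241 m
Q = (1/n)·A·R^(2/3)·S^(1/2) = (1/0.027) × 0.4597 × 0.2241^(2/3) × 0.0080^(1/2) = 0.5618 m³/s
V = Q/A = 0.5618/0.4597 = 1.222 m/s

1.22 m/s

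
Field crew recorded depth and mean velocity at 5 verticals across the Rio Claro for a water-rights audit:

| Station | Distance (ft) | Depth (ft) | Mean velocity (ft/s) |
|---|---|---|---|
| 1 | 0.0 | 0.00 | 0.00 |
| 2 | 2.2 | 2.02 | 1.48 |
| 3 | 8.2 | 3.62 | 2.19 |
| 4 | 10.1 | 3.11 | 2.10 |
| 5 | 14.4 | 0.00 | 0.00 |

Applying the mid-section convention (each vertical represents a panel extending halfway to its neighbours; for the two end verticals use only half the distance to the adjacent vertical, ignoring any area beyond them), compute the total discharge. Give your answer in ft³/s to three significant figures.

w_2 = (8.2 − 0.0)/2 = 4.1 ft; q_2 = 1.48 × 2.02 × 4.1 = 12.26 ft³/s
w_3 = (10.1 − 2.2)/2 = 3.95 ft; q_3 = 2.19 × 3.62 × 3.95 = 31.31 ft³/s
w_4 = (14.4 − 8.2)/2 = 3.1 ft; q_4 = 2.10 × 3.11 × 3.1 = 20.25 ft³/s
Stations 1, 5 contribute zero (depth or velocity is 0).
Q = Σ qᵢ = 63.82 ft³/s

63.8 ft³/s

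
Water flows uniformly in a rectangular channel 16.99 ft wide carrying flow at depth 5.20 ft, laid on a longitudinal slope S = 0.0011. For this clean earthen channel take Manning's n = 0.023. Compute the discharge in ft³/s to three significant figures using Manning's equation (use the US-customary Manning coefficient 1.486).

A = b·y = 16.99 × 5.20 = 88.35 ft²
P = b + 2y = 16.99 + 2×5.20 = 27.39 ft
R = A/P = 88.35/27.39 = 3.226 ft
Q = (1.486/n)·A·R^(2/3)·S^(1/2) = (1.486/0.023) × 88.35 × 3.226^(2/3) × 0.0011^(1/2) = 413.3 ft³/s

413 ft³/s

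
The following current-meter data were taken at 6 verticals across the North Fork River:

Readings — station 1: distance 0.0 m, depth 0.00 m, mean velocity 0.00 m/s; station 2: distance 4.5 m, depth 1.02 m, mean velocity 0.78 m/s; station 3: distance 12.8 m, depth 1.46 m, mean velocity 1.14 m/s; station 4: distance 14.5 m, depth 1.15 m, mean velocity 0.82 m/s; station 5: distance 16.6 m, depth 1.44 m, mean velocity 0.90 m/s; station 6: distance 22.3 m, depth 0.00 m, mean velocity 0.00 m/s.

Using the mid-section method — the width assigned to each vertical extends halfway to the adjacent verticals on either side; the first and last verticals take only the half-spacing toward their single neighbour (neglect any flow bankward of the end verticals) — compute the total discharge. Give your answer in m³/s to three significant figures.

w_2 = (12.8 − 0.0)/2 = 6.4 m; q_2 = 0.78 × 1.02 × 6.4 = 5.092 m³/s
w_3 = (14.5 − 4.5)/2 = 5 m; q_3 = 1.14 × 1.46 × 5 = 8.322 m³/s
w_4 = (16.6 − 12.8)/2 = 1.9 m; q_4 = 0.82 × 1.15 × 1.9 = 1.792 m³/s
w_5 = (22.3 − 14.5)/2 = 3.9 m; q_5 = 0.90 × 1.44 × 3.9 = 5.054 m³/s
Stations 1, 6 contribute zero (depth or velocity is 0).
Q = Σ qᵢ = 20.26 m³/s

20.3 m³/s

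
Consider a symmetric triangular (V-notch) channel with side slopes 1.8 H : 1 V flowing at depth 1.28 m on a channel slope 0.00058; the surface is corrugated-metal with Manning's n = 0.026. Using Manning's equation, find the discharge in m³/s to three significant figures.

1.85 m³/s

A = z·y² = 1.8×1.28² = 2.949 m²
P = 2y√(1+z²) = 2×1.28×√(1+1.8²) = 5.271 m
R = A/P = 2.949/5.271 = 0.5595 m
Q = (1/n)·A·R^(2/3)·S^(1/2) = (1/0.026) × 2.949 × 0.5595^(2/3) × 0.00058^(1/2) = 1.855 m³/s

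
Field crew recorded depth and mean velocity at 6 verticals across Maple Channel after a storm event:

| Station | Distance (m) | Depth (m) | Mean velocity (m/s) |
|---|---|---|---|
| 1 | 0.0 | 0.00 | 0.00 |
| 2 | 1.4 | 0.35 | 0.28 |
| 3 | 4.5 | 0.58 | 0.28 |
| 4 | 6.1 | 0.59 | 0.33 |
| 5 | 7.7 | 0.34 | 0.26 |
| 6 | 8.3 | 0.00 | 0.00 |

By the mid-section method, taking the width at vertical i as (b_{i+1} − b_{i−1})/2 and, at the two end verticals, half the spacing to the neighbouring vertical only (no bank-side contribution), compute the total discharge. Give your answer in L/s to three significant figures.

1010 L/s

w_2 = (4.5 − 0.0)/2 = 2.25 m; q_2 = 0.28 × 0.35 × 2.25 = 0.2205 m³/s
w_3 = (6.1 − 1.4)/2 = 2.35 m; q_3 = 0.28 × 0.58 × 2.35 = 0.3816 m³/s
w_4 = (7.7 − 4.5)/2 = 1.6 m; q_4 = 0.33 × 0.59 × 1.6 = 0.3115 m³/s
w_5 = (8.3 − 6.1)/2 = 1.1 m; q_5 = 0.26 × 0.34 × 1.1 = 0.09724 m³/s
Stations 1, 6 contribute zero (depth or velocity is 0).
Q = Σ qᵢ = 1.011 m³/s
= 1.011 × 1000 = 1011 L/s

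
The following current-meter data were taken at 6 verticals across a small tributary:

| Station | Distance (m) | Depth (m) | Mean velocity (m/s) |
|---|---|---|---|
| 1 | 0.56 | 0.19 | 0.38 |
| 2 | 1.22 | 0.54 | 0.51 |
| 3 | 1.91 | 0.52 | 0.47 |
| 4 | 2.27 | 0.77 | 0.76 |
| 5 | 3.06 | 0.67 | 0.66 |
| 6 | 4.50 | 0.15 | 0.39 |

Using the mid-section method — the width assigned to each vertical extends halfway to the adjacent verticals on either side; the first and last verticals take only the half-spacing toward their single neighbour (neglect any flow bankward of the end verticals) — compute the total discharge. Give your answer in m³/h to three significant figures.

w_1 = (1.22 − 0.56)/2 = 0.33 m; q_1 = 0.38 × 0.19 × 0.33 = 0.02383 m³/s
w_2 = (1.91 − 0.56)/2 = 0.675 m; q_2 = 0.51 × 0.54 × 0.675 = 0.1859 m³/s
w_3 = (2.27 − 1.22)/2 = 0.525 m; q_3 = 0.47 × 0.52 × 0.525 = 0.1283 m³/s
w_4 = (3.06 − 1.91)/2 = 0.575 m; q_4 = 0.76 × 0.77 × 0.575 = 0.3365 m³/s
w_5 = (4.50 − 2.27)/2 = 1.115 m; q_5 = 0.66 × 0.67 × 1.115 = 0.4931 m³/s
w_6 = (4.50 − 3.06)/2 = 0.72 m; q_6 = 0.39 × 0.15 × 0.72 = 0.04212 m³/s
Q = Σ qᵢ = 1.210 m³/s
= 1.210 × 3600 = 4355 m³/h

4350 m³/h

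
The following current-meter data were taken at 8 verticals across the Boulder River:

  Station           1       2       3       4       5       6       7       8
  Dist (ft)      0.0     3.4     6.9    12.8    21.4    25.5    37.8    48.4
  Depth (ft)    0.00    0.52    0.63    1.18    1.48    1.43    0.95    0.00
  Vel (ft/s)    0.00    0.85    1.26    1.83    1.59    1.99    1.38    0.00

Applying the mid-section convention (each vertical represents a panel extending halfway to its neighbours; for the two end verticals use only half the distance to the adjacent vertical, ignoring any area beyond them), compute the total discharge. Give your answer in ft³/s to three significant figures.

w_2 = (6.9 − 0.0)/2 = 3.45 ft; q_2 = 0.85 × 0.52 × 3.45 = 1.525 ft³/s
w_3 = (12.8 − 3.4)/2 = 4.7 ft; q_3 = 1.26 × 0.63 × 4.7 = 3.731 ft³/s
w_4 = (21.4 − 6.9)/2 = 7.25 ft; q_4 = 1.83 × 1.18 × 7.25 = 15.66 ft³/s
w_5 = (25.5 − 12.8)/2 = 6.35 ft; q_5 = 1.59 × 1.48 × 6.35 = 14.94 ft³/s
w_6 = (37.8 − 21.4)/2 = 8.2 ft; q_6 = 1.99 × 1.43 × 8.2 = 23.33 ft³/s
w_7 = (48.4 − 25.5)/2 = 11.45 ft; q_7 = 1.38 × 0.95 × 11.45 = 15.01 ft³/s
Stations 1, 8 contribute zero (depth or velocity is 0).
Q = Σ qᵢ = 74.20 ft³/s

74.2 ft³/s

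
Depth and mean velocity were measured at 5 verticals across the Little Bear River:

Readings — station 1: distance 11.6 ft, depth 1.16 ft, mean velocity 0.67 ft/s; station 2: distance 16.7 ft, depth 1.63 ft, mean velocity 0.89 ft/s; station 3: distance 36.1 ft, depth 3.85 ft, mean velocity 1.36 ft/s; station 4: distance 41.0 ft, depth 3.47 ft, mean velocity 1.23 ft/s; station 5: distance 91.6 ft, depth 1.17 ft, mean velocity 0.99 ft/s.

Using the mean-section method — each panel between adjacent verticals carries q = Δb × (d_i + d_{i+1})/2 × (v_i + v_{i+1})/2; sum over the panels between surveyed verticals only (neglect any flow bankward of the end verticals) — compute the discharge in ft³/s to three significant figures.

219 ft³/s

Panel 1-2: Δb = 5.1 ft, d̄ = (1.16+1.63)/2 = 1.395, v̄ = (0.67+0.89)/2 = 0.78 → q = 5.1×1.395×0.78 = 5.549 ft³/s
Panel 2-3: Δb = 19.4 ft, d̄ = (1.63+3.85)/2 = 2.74, v̄ = (0.89+1.36)/2 = 1.125 → q = 19.4×2.74×1.125 = 59.80 ft³/s
Panel 3-4: Δb = 4.9 ft, d̄ = (3.85+3.47)/2 = 3.66, v̄ = (1.36+1.23)/2 = 1.295 → q = 4.9×3.66×1.295 = 23.22 ft³/s
Panel 4-5: Δb = 50.6 ft, d̄ = (3.47+1.17)/2 = 2.32, v̄ = (1.23+0.99)/2 = 1.11 → q = 50.6×2.32×1.11 = 130.3 ft³/s
Q = Σ q = 218.9 ft³/s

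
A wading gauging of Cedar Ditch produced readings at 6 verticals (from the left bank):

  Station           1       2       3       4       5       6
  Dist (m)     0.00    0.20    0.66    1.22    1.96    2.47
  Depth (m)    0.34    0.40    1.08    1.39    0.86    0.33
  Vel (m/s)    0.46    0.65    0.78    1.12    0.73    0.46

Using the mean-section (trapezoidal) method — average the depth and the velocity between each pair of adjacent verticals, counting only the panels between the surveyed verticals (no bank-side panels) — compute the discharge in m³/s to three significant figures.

Panel 1-2: Δb = 0.2 m, d̄ = (0.34+0.40)/2 = 0.37, v̄ = (0.46+0.65)/2 = 0.555 → q = 0.2×0.37×0.555 = 0.04107 m³/s
Panel 2-3: Δb = 0.46 m, d̄ = (0.40+1.08)/2 = 0.74, v̄ = (0.65+0.78)/2 = 0.715 → q = 0.46×0.74×0.715 = 0.2434 m³/s
Panel 3-4: Δb = 0.56 m, d̄ = (1.08+1.39)/2 = 1.235, v̄ = (0.78+1.12)/2 = 0.95 → q = 0.56×1.235×0.95 = 0.6570 m³/s
Panel 4-5: Δb = 0.74 m, d̄ = (1.39+0.86)/2 = 1.125, v̄ = (1.12+0.73)/2 = 0.925 → q = 0.74×1.125×0.925 = 0.7701 m³/s
Panel 5-6: Δb = 0.51 m, d̄ = (0.86+0.33)/2 = 0.595, v̄ = (0.73+0.46)/2 = 0.595 → q = 0.51×0.595×0.595 = 0.1806 m³/s
Q = Σ q = 1.892 m³/s

1.89 m³/s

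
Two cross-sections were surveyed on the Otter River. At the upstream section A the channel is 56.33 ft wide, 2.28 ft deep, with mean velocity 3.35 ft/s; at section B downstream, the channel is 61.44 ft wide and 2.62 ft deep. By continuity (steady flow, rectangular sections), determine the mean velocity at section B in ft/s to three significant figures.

Q = A₁V₁ = (56.33×2.28) × 3.35 = 430.2 ft³/s
A₂ = 61.44 × 2.62 = 161.0 ft²
V₂ = Q/A₂ = 430.2/161.0 = 2.673 ft/s

2.67 ft/s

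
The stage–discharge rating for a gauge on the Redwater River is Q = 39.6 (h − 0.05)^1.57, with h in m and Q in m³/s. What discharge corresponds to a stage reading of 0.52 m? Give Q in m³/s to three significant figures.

Q = 39.6 × (0.52 − 0.05)^1.57 = 39.6 × 0.47^1.57 = 12.10 m³/s

12.1 m³/s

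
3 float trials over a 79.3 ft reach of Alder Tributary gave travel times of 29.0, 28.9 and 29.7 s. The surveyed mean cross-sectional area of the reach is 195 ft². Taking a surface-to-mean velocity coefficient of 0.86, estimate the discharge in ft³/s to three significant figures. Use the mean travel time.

t̄ = (29.0 + 28.9 + 29.7) / 3 = 29.2 s
v_surface = L / t̄ = 79.3 / 29.2 = 2.716 ft/s
v_mean = 0.86 × 2.716 = 2.336 ft/s
Q = A × v_mean = 195 × 2.336 = 455.4 ft³/s

455 ft³/s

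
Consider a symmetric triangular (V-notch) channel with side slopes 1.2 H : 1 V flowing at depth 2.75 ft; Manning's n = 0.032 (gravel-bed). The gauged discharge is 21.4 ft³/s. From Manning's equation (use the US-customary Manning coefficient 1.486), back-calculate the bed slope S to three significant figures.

A = z·y² = 1.2×2.75² = 9.075 ft²
P = 2y√(1+z²) = 2×2.75×√(1+1.2²) = 8.591 ft
R = A/P = 9.075/8.591 = 1.056 ft
S = (Q·n / (1.486·A·R^(2/3)))² = (21.4×0.032 / (1.486×9.075×1.037))² = 0.002397

0.00240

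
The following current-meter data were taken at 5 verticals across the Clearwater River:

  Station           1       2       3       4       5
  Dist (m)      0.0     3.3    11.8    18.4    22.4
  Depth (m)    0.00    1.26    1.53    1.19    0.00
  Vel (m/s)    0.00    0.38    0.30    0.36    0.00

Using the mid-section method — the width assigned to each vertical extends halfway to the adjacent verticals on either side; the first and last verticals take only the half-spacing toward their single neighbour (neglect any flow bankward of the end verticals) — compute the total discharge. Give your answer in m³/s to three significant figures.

8.56 m³/s

w_2 = (11.8 − 0.0)/2 = 5.9 m; q_2 = 0.38 × 1.26 × 5.9 = 2.825 m³/s
w_3 = (18.4 − 3.3)/2 = 7.55 m; q_3 = 0.30 × 1.53 × 7.55 = 3.465 m³/s
w_4 = (22.4 − 11.8)/2 = 5.3 m; q_4 = 0.36 × 1.19 × 5.3 = 2.271 m³/s
Stations 1, 5 contribute zero (depth or velocity is 0).
Q = Σ qᵢ = 8.561 m³/s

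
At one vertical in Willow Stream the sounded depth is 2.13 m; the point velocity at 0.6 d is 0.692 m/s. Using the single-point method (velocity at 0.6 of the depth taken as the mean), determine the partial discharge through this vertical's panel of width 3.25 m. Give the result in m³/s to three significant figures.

v̄ = v₀.₆ = 0.692 m/s
q = v̄ × d × w = 0.6920 × 2.13 × 3.25 = 4.790 m³/s

4.79 m³/s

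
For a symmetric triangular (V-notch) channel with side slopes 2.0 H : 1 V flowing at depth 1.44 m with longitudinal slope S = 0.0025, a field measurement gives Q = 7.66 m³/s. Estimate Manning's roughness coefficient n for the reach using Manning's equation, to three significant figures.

A = z·y² = 2.0×1.44² = 4.147 m²
P = 2y√(1+z²) = 2×1.44×√(1+2.0²) = 6.440 m
R = A/P = 4.147/6.440 = 0.6440 m
n = (1/Q)·A·R^(2/3)·S^(1/2) = (1/7.66) × 4.147 × 0.7457 × 0.05000 = 0.02019

0.0202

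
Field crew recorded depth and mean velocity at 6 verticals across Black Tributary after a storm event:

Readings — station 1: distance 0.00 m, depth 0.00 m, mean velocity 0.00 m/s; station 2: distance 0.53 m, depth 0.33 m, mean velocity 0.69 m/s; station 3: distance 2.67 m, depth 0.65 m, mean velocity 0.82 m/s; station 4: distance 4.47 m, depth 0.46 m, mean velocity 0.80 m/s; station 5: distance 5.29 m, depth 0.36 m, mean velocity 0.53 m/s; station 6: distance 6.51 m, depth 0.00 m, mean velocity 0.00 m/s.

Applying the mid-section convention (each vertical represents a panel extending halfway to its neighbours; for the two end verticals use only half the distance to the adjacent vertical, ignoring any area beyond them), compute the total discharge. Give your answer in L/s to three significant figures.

w_2 = (2.67 − 0.00)/2 = 1.335 m; q_2 = 0.69 × 0.33 × 1.335 = 0.3040 m³/s
w_3 = (4.47 − 0.53)/2 = 1.97 m; q_3 = 0.82 × 0.65 × 1.97 = 1.050 m³/s
w_4 = (5.29 − 2.67)/2 = 1.31 m; q_4 = 0.80 × 0.46 × 1.31 = 0.4821 m³/s
w_5 = (6.51 − 4.47)/2 = 1.02 m; q_5 = 0.53 × 0.36 × 1.02 = 0.1946 m³/s
Stations 1, 6 contribute zero (depth or velocity is 0).
Q = Σ qᵢ = 2.031 m³/s
= 2.031 × 1000 = 2031 L/s

2030 L/s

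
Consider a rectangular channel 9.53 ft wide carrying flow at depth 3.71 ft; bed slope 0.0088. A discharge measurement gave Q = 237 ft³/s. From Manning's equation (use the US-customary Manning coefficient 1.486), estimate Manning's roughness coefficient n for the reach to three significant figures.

0.0340

A = b·y = 9.53 × 3.71 = 35.36 ft²
P = b + 2y = 9.53 + 2×3.71 = 16.95 ft
R = A/P = 35.36/16.95 = 2.086 ft
n = (1.486/Q)·A·R^(2/3)·S^(1/2) = (1.486/237) × 35.36 × 1.633 × 0.09381 = 0.03395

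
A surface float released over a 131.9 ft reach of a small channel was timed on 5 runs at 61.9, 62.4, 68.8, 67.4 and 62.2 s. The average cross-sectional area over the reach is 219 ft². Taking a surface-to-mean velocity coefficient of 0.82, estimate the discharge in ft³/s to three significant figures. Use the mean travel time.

367 ft³/s

t̄ = (61.9 + 62.4 + 68.8 + 67.4 + 62.2) / 5 = 64.54 s
v_surface = L / t̄ = 131.9 / 64.54 = 2.044 ft/s
v_mean = 0.82 × 2.044 = 1.676 ft/s
Q = A × v_mean = 219 × 1.676 = 367.0 ft³/s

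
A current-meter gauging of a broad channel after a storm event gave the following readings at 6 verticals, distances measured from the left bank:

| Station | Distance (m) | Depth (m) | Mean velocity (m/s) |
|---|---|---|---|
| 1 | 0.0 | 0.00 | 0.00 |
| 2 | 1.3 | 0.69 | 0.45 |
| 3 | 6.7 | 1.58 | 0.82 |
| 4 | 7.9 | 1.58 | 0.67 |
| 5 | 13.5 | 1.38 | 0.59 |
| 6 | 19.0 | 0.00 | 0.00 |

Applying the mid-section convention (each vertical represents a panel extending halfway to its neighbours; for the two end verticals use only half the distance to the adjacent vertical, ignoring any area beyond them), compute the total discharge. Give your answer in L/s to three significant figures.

w_2 = (6.7 − 0.0)/2 = 3.35 m; q_2 = 0.45 × 0.69 × 3.35 = 1.040 m³/s
w_3 = (7.9 − 1.3)/2 = 3.3 m; q_3 = 0.82 × 1.58 × 3.3 = 4.275 m³/s
w_4 = (13.5 − 6.7)/2 = 3.4 m; q_4 = 0.67 × 1.58 × 3.4 = 3.599 m³/s
w_5 = (19.0 − 7.9)/2 = 5.55 m; q_5 = 0.59 × 1.38 × 5.55 = 4.519 m³/s
Stations 1, 6 contribute zero (depth or velocity is 0).
Q = Σ qᵢ = 13.43 m³/s
= 13.43 × 1000 = 13430 L/s

13400 L/s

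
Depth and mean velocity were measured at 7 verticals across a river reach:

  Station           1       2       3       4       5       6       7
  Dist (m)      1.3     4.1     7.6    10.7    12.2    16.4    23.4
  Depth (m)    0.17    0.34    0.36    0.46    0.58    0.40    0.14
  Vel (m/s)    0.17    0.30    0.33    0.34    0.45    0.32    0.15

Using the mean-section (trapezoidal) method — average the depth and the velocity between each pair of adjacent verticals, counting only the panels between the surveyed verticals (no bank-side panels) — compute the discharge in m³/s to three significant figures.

2.52 m³/s

Panel 1-2: Δb = 2.8 m, d̄ = (0.17+0.34)/2 = 0.255, v̄ = (0.17+0.30)/2 = 0.235 → q = 2.8×0.255×0.235 = 0.1678 m³/s
Panel 2-3: Δb = 3.5 m, d̄ = (0.34+0.36)/2 = 0.35, v̄ = (0.30+0.33)/2 = 0.315 → q = 3.5×0.35×0.315 = 0.3859 m³/s
Panel 3-4: Δb = 3.1 m, d̄ = (0.36+0.46)/2 = 0.41, v̄ = (0.33+0.34)/2 = 0.335 → q = 3.1×0.41×0.335 = 0.4258 m³/s
Panel 4-5: Δb = 1.5 m, d̄ = (0.46+0.58)/2 = 0.52, v̄ = (0.34+0.45)/2 = 0.395 → q = 1.5×0.52×0.395 = 0.3081 m³/s
Panel 5-6: Δb = 4.2 m, d̄ = (0.58+0.40)/2 = 0.49, v̄ = (0.45+0.32)/2 = 0.385 → q = 4.2×0.49×0.385 = 0.7923 m³/s
Panel 6-7: Δb = 7 m, d̄ = (0.40+0.14)/2 = 0.27, v̄ = (0.32+0.15)/2 = 0.235 → q = 7×0.27×0.235 = 0.4442 m³/s
Q = Σ q = 2.524 m³/s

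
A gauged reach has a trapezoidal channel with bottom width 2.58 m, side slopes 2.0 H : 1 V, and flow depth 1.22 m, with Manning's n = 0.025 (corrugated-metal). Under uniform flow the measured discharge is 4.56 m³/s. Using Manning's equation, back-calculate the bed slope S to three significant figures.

0.000498

A = (b + z·y)·y = (2.58 + 2.0×1.22)×1.22 = 6.124 m²
P = b + 2y√(1+z²) = 2.58 + 2×1.22×√(1+2.0²) = 8.036 m
R = A/P = 6.124/8.036 = 0.7621 m
S = (Q·n / (1·A·R^(2/3)))² = (4.56×0.025 / (1×6.124×0.8344))² = 0.0004977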